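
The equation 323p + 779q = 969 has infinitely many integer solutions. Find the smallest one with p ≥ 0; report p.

3

gcd(779, 323):
  779 = 2*323 + 133
  323 = 2*133 + 57
  133 = 2*57 + 19
  57 = 3*19
so gcd(779, 323) = 19.
19 divides 969, so solutions exist.
Back-substitute for Bézout coefficients:
  19 = 133 - 2*57
  ... = 323*(-12) + 779*(5)
Scale by 969/19 = 51: (p₀, q₀) = (-612, 255).
General solution: p = -612 + 41t, q = 255 - 17t for integer t.
p ≥ 0: smallest is -612 mod 41 = 3 (at t = 15), with q = 0.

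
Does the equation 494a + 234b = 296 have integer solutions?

gcd(494, 234) = 26  (494 = 2·234 + 26, 234 = 9·26).
26 does not divide 296 (remainder 10), so no integer solutions.

no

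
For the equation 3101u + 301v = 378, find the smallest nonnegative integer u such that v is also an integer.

gcd(3101, 301) = 7.
7 divides 378, so solutions exist.
By Bézout, 3101*(10) + 301*(-103) = 7.
Scale by 378/7 = 54: (u₀, v₀) = (540, -5562).
General solution: u = 540 + 43t, v = -5562 - 443t for integer t.
u ≥ 0: smallest is 540 mod 43 = 24 (at t = -12), with v = -246.

24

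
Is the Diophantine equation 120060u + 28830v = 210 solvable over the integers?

yes

gcd(120060, 28830) = 30  (120060 = 4·28830 + 4740, 28830 = 6·4740 + 390, 4740 = 12·390 + 60, 390 = 6·60 + 30, 60 = 2·30).
30 divides 210, so integer solutions exist.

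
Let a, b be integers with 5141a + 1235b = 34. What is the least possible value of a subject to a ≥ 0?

gcd(5141, 1235):
  5141 = 4×1235 + 201
  1235 = 6×201 + 29
  201 = 6×29 + 27
  29 = 1×27 + 2
  27 = 13×2 + 1
  2 = 2×1
so gcd(5141, 1235) = 1.
1 divides 34, so solutions exist.
Back-substitute for Bézout coefficients:
  1 = 27 - 13×2
  ... = 5141×(596) + 1235×(-2481)
Scale by 34/1 = 34: (a₀, b₀) = (20264, -84354).
General solution: a = 20264 + 1235t, b = -84354 - 5141t for integer t.
a ≥ 0: smallest is 20264 mod 1235 = 504 (at t = -16), with b = -2098.

504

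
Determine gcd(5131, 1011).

gcd(5131, 1011) = 1  (5131 = 5·1011 + 76, 1011 = 13·76 + 23, 76 = 3·23 + 7, 23 = 3·7 + 2, 7 = 3·2 + 1, 2 = 2·1).

1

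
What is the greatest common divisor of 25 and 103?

gcd(103, 25) = 1  (103 = 4*25 + 3, 25 = 8*3 + 1, 3 = 3*1).

1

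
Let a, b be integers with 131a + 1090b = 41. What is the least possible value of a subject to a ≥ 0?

641

gcd(1090, 131):
  1090 = 8·131 + 42
  131 = 3·42 + 5
  42 = 8·5 + 2
  5 = 2·2 + 1
  2 = 2·1
so gcd(1090, 131) = 1.
1 divides 41, so solutions exist.
Back-substitute for Bézout coefficients:
  1 = 5 - 2·2
  ... = 131·(441) + 1090·(-53)
Scale by 41/1 = 41: (a₀, b₀) = (18081, -2173).
General solution: a = 18081 + 1090t, b = -2173 - 131t for integer t.
a ≥ 0: smallest is 18081 mod 1090 = 641 (at t = -16), with b = -77.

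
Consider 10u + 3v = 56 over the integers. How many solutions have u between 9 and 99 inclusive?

30

gcd(10, 3) = 1.
By Bézout, 10·(1) + 3·(-3) = 1.
Particular solution: (2, 12).
General solution: u = 2 + 3t, v = 12 - 10t for integer t.
9 ≤ 2 + 3t ≤ 99 gives t ∈ [3, 32], which is 30 values.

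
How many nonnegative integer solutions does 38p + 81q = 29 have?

gcd(81, 38):
  81 = 2·38 + 5
  38 = 7·5 + 3
  5 = 1·3 + 2
  3 = 1·2 + 1
  2 = 2·1
so gcd(81, 38) = 1.
Back-substitute for Bézout coefficients:
  1 = 3 - 1·2
  ... = 38·(32) + 81·(-15)
Scale by 29: one solution is (928, -435). Reduce p mod 81: (37, -17).
General: p = 37 + 81t, q = -17 - 38t.
p ≥ 0 ⇒ t ≥ 0; q ≥ 0 ⇒ t ≤ -1. So t ∈ [0, -1]: 0 solutions.

0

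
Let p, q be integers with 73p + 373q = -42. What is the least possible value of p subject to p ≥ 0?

gcd(373, 73):
  373 = 5·73 + 8
  73 = 9·8 + 1
  8 = 8·1
so gcd(373, 73) = 1.
1 divides -42, so solutions exist.
Back-substitute for Bézout coefficients:
  1 = 73 - 9·8
  ... = 73·(46) + 373·(-9)
Scale by -42/1 = -42: (p₀, q₀) = (-1932, 378).
General solution: p = -1932 + 373t, q = 378 - 73t for integer t.
p ≥ 0: smallest is -1932 mod 373 = 306 (at t = 6), with q = -60.

306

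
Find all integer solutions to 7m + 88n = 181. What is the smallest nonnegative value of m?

gcd(88, 7) = 1.
1 divides 181, so solutions exist.
By Bézout, 7·(-25) + 88·(2) = 1.
Scale by 181/1 = 181: (m₀, n₀) = (-4525, 362).
General solution: m = -4525 + 88t, n = 362 - 7t for integer t.
m ≥ 0: smallest is -4525 mod 88 = 51 (at t = 52), with n = -2.

51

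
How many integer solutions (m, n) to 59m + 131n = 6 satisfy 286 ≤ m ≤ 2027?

13

gcd(131, 59) = 1.
By Bézout, 59×(20) + 131×(-9) = 1.
Particular solution: (120, -54).
General solution: m = 120 + 131t, n = -54 - 59t for integer t.
286 ≤ 120 + 131t ≤ 2027 gives t ∈ [2, 14], which is 13 values.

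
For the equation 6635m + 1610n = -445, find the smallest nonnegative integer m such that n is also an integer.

gcd(6635, 1610) = 5  (6635 = 4·1610 + 195, 1610 = 8·195 + 50, 195 = 3·50 + 45, 50 = 1·45 + 5, 45 = 9·5).
5 divides -445, so solutions exist.
Back-substituting, 6635·(-33) + 1610·(136) = 5.
Scale by -445/5 = -89: (m₀, n₀) = (2937, -12104).
General solution: m = 2937 + 322t, n = -12104 - 1327t for integer t.
m ≥ 0: smallest is 2937 mod 322 = 39 (at t = -9), with n = -161.

39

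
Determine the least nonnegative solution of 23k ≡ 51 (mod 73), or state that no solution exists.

53

gcd(73, 23) = 1  (73 = 3·23 + 4, 23 = 5·4 + 3, 4 = 1·3 + 1, 3 = 3·1).
1 divides 51, so solutions exist.
Back-substituting, 23·(-19) + 73·(6) = 1.
So 23·(-19) ≡ 1 (mod 73); multiply by 51: k ≡ -969 (mod 73).
Smallest nonnegative: k = -969 mod 73 = 53.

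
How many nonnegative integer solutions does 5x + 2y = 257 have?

26

gcd(5, 2) = 1  (5 = 2*2 + 1, 2 = 2*1).
Back-substituting, 5*(1) + 2*(-2) = 1.
Scale by 257: one solution is (257, -514). Reduce x mod 2: (1, 126).
General: x = 1 + 2t, y = 126 - 5t.
x ≥ 0 ⇒ t ≥ 0; y ≥ 0 ⇒ t ≤ 25. So t ∈ [0, 25]: 26 solutions.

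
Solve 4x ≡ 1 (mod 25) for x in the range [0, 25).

19

gcd(25, 4) = 1.
By Bézout, 4*(-6) + 25*(1) = 1.
So 4*-6 ≡ 1 (mod 25), and -6 mod 25 = 19.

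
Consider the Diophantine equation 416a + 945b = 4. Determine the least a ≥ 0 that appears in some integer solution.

209

gcd(945, 416):
  945 = 2·416 + 113
  416 = 3·113 + 77
  113 = 1·77 + 36
  77 = 2·36 + 5
  36 = 7·5 + 1
  5 = 5·1
so gcd(945, 416) = 1.
1 divides 4, so solutions exist.
Back-substitute for Bézout coefficients:
  1 = 36 - 7·5
  ... = 416·(-184) + 945·(81)
Scale by 4/1 = 4: (a₀, b₀) = (-736, 324).
General solution: a = -736 + 945t, b = 324 - 416t for integer t.
a ≥ 0: smallest is -736 mod 945 = 209 (at t = 1), with b = -92.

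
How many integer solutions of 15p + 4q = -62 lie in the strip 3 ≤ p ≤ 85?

gcd(15, 4):
  15 = 3*4 + 3
  4 = 1*3 + 1
  3 = 3*1
so gcd(15, 4) = 1.
Back-substitute for Bézout coefficients:
  1 = 4 - 1*3
  ... = 15*(-1) + 4*(4)
Scale by -62: particular solution (62, -248); reduce p mod 4: (2, -23).
General solution: p = 2 + 4t, q = -23 - 15t for integer t.
3 ≤ 2 + 4t ≤ 85 gives t ∈ [1, 20], which is 20 values.

20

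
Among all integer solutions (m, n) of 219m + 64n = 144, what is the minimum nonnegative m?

48

gcd(219, 64):
  219 = 3×64 + 27
  64 = 2×27 + 10
  27 = 2×10 + 7
  10 = 1×7 + 3
  7 = 2×3 + 1
  3 = 3×1
so gcd(219, 64) = 1.
1 divides 144, so solutions exist.
Back-substitute for Bézout coefficients:
  1 = 7 - 2×3
  ... = 219×(19) + 64×(-65)
Scale by 144/1 = 144: (m₀, n₀) = (2736, -9360).
General solution: m = 2736 + 64t, n = -9360 - 219t for integer t.
m ≥ 0: smallest is 2736 mod 64 = 48 (at t = -42), with n = -162.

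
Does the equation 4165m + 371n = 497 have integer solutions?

yes

gcd(4165, 371) = 7  (4165 = 11*371 + 84, 371 = 4*84 + 35, 84 = 2*35 + 14, 35 = 2*14 + 7, 14 = 2*7).
7 divides 497, so integer solutions exist.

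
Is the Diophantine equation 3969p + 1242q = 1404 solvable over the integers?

gcd(3969, 1242) = 27  (3969 = 3×1242 + 243, 1242 = 5×243 + 27, 243 = 9×27).
27 divides 1404, so integer solutions exist.

yes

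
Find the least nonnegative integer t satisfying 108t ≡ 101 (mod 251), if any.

gcd(251, 108) = 1  (251 = 2×108 + 35, 108 = 3×35 + 3, 35 = 11×3 + 2, 3 = 1×2 + 1, 2 = 2×1).
1 divides 101, so solutions exist.
Back-substituting, 108×(86) + 251×(-37) = 1.
So 108×(86) ≡ 1 (mod 251); multiply by 101: t ≡ 8686 (mod 251).
Smallest nonnegative: t = 8686 mod 251 = 152.

152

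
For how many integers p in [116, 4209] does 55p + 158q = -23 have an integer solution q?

25

gcd(158, 55) = 1.
By Bézout, 55·(23) + 158·(-8) = 1.
Particular solution: (103, -36).
General solution: p = 103 + 158t, q = -36 - 55t for integer t.
116 ≤ 103 + 158t ≤ 4209 gives t ∈ [1, 25], which is 25 values.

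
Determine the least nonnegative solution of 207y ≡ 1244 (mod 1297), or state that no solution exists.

501

gcd(1297, 207):
  1297 = 6·207 + 55
  207 = 3·55 + 42
  55 = 1·42 + 13
  42 = 3·13 + 3
  13 = 4·3 + 1
  3 = 3·1
so gcd(1297, 207) = 1.
1 divides 1244, so solutions exist.
Back-substitute for Bézout coefficients:
  1 = 13 - 4·3
  ... = 207·(-401) + 1297·(64)
So 207·(-401) ≡ 1 (mod 1297); multiply by 1244: y ≡ -498844 (mod 1297).
Smallest nonnegative: y = -498844 mod 1297 = 501.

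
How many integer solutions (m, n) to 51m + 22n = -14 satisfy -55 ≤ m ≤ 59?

gcd(51, 22) = 1  (51 = 2·22 + 7, 22 = 3·7 + 1, 7 = 7·1).
Back-substituting, 51·(-3) + 22·(7) = 1.
Scale by -14: particular solution (42, -98); reduce m mod 22: (20, -47).
General solution: m = 20 + 22t, n = -47 - 51t for integer t.
-55 ≤ 20 + 22t ≤ 59 gives t ∈ [-3, 1], which is 5 values.

5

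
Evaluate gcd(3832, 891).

1

gcd(3832, 891):
  3832 = 4*891 + 268
  891 = 3*268 + 87
  268 = 3*87 + 7
  87 = 12*7 + 3
  7 = 2*3 + 1
  3 = 3*1
so gcd(3832, 891) = 1.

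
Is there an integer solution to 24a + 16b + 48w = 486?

no

gcd(24, 16):
  24 = 1*16 + 8
  16 = 2*8
so gcd(24, 16) = 8.
gcd(8, 48) = 8.
8 does not divide 486 (remainder 6), so no integer solutions.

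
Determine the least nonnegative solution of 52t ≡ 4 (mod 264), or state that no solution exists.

gcd(264, 52) = 4  (264 = 5×52 + 4, 52 = 13×4).
4 divides 4, so solutions exist.
Back-substituting, 52×(-5) + 264×(1) = 4.
So 52×(-5) ≡ 4 (mod 264); multiply by 1: t ≡ -5 (mod 66).
Smallest nonnegative: t = -5 mod 66 = 61.

61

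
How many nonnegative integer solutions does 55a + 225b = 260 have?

0

gcd(225, 55) = 5.
By Bézout, 55*(-4) + 225*(1) = 5.
One solution: (17, -3).
General: a = 17 + 45t, b = -3 - 11t.
a ≥ 0 ⇒ t ≥ 0; b ≥ 0 ⇒ t ≤ -1. So t ∈ [0, -1]: 0 solutions.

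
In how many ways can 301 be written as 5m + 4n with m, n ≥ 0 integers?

15

gcd(5, 4) = 1  (5 = 1*4 + 1, 4 = 4*1).
Back-substituting, 5*(1) + 4*(-1) = 1.
Scale by 301: one solution is (301, -301). Reduce m mod 4: (1, 74).
General: m = 1 + 4t, n = 74 - 5t.
m ≥ 0 ⇒ t ≥ 0; n ≥ 0 ⇒ t ≤ 14. So t ∈ [0, 14]: 15 solutions.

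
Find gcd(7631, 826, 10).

gcd(7631, 826) = 1  (7631 = 9×826 + 197, 826 = 4×197 + 38, 197 = 5×38 + 7, 38 = 5×7 + 3, 7 = 2×3 + 1, 3 = 3×1).
gcd(1, 10) = 1.

1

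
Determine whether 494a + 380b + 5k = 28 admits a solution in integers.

gcd(494, 380):
  494 = 1·380 + 114
  380 = 3·114 + 38
  114 = 3·38
so gcd(494, 380) = 38.
gcd(38, 5) = 1.
1 divides 28, so integer solutions exist.

yes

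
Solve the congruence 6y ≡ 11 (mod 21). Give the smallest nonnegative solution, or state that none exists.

no solution

gcd(21, 6) = 3.
3 does not divide 11, so the congruence has no solution.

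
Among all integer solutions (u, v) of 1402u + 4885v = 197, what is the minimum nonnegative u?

3251

gcd(4885, 1402) = 1.
1 divides 197, so solutions exist.
By Bézout, 1402*(-777) + 4885*(223) = 1.
Scale by 197/1 = 197: (u₀, v₀) = (-153069, 43931).
General solution: u = -153069 + 4885t, v = 43931 - 1402t for integer t.
u ≥ 0: smallest is -153069 mod 4885 = 3251 (at t = 32), with v = -933.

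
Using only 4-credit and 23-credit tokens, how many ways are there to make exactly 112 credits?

Need nonnegative integers with 4j + 23k = 112.
gcd(4, 23) = 1, and 4·(6) + 23·(-1) = 1.
So (j₀, k₀) = (672, -112); general j = 672 + 23t, k = -112 - 4t.
j ≥ 0 ⇒ t ≥ -29; k ≥ 0 ⇒ t ≤ -28. That's 2 values of t.

2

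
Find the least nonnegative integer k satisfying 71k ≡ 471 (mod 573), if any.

gcd(573, 71) = 1.
1 divides 471, so solutions exist.
By Bézout, 71·(113) + 573·(-14) = 1.
So 71·(113) ≡ 1 (mod 573); multiply by 471: k ≡ 53223 (mod 573).
Smallest nonnegative: k = 53223 mod 573 = 507.

507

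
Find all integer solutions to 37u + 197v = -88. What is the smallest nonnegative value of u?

168

gcd(197, 37) = 1  (197 = 5*37 + 12, 37 = 3*12 + 1, 12 = 12*1).
1 divides -88, so solutions exist.
Back-substituting, 37*(16) + 197*(-3) = 1.
Scale by -88/1 = -88: (u₀, v₀) = (-1408, 264).
General solution: u = -1408 + 197t, v = 264 - 37t for integer t.
u ≥ 0: smallest is -1408 mod 197 = 168 (at t = 8), with v = -32.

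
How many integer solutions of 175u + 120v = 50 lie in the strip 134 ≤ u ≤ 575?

19

gcd(175, 120) = 5.
By Bézout, 175×(11) + 120×(-16) = 5.
Particular solution: (14, -20).
General solution: u = 14 + 24t, v = -20 - 35t for integer t.
134 ≤ 14 + 24t ≤ 575 gives t ∈ [5, 23], which is 19 values.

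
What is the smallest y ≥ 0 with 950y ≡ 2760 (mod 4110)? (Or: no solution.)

gcd(4110, 950) = 10  (4110 = 4*950 + 310, 950 = 3*310 + 20, 310 = 15*20 + 10, 20 = 2*10).
10 divides 2760, so solutions exist.
Back-substituting, 950*(-199) + 4110*(46) = 10.
So 950*(-199) ≡ 10 (mod 4110); multiply by 276: y ≡ -54924 (mod 411).
Smallest nonnegative: y = -54924 mod 411 = 150.

150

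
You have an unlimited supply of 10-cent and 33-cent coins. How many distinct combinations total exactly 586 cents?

2

Need nonnegative integers with 10j + 33k = 586.
gcd(10, 33) = 1, and 10·(10) + 33·(-3) = 1.
So (j₀, k₀) = (5860, -1758); general j = 5860 + 33t, k = -1758 - 10t.
j ≥ 0 ⇒ t ≥ -177; k ≥ 0 ⇒ t ≤ -176. That's 2 values of t.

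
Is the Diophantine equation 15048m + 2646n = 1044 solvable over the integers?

gcd(15048, 2646) = 18.
18 divides 1044, so integer solutions exist.

yes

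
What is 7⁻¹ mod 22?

19

gcd(22, 7) = 1.
By Bézout, 7·(-3) + 22·(1) = 1.
So 7·-3 ≡ 1 (mod 22), and -3 mod 22 = 19.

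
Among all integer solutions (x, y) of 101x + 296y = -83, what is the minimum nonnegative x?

49

gcd(296, 101) = 1  (296 = 2*101 + 94, 101 = 1*94 + 7, 94 = 13*7 + 3, 7 = 2*3 + 1, 3 = 3*1).
1 divides -83, so solutions exist.
Back-substituting, 101*(85) + 296*(-29) = 1.
Scale by -83/1 = -83: (x₀, y₀) = (-7055, 2407).
General solution: x = -7055 + 296t, y = 2407 - 101t for integer t.
x ≥ 0: smallest is -7055 mod 296 = 49 (at t = 24), with y = -17.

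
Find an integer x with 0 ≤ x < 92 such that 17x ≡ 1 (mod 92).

gcd(92, 17):
  92 = 5·17 + 7
  17 = 2·7 + 3
  7 = 2·3 + 1
  3 = 3·1
so gcd(92, 17) = 1.
Back-substitute for Bézout coefficients:
  1 = 7 - 2·3
  ... = 17·(-27) + 92·(5)
So 17·-27 ≡ 1 (mod 92), and -27 mod 92 = 65.

65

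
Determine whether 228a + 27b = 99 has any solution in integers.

yes

gcd(228, 27) = 3  (228 = 8*27 + 12, 27 = 2*12 + 3, 12 = 4*3).
3 divides 99, so integer solutions exist.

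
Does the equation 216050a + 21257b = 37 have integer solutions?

no

gcd(216050, 21257) = 29  (216050 = 10*21257 + 3480, 21257 = 6*3480 + 377, 3480 = 9*377 + 87, 377 = 4*87 + 29, 87 = 3*29).
29 does not divide 37 (remainder 8), so no integer solutions.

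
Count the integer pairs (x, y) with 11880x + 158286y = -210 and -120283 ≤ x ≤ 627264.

29

gcd(158286, 11880):
  158286 = 13*11880 + 3846
  11880 = 3*3846 + 342
  3846 = 11*342 + 84
  342 = 4*84 + 6
  84 = 14*6
so gcd(158286, 11880) = 6.
Back-substitute for Bézout coefficients:
  6 = 342 - 4*84
  ... = 11880*(1852) + 158286*(-139)
Scale by -35: particular solution (-64820, 4865); reduce x mod 26381: (14323, -1075).
General solution: x = 14323 + 26381t, y = -1075 - 1980t for integer t.
-120283 ≤ 14323 + 26381t ≤ 627264 gives t ∈ [-5, 23], which is 29 values.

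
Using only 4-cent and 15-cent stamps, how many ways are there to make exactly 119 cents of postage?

Need nonnegative integers with 4j + 15k = 119.
gcd(4, 15) = 1, and 4·(4) + 15·(-1) = 1.
So (j₀, k₀) = (476, -119); general j = 476 + 15t, k = -119 - 4t.
j ≥ 0 ⇒ t ≥ -31; k ≥ 0 ⇒ t ≤ -30. That's 2 values of t.

2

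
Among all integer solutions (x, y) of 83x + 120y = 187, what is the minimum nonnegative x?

gcd(120, 83) = 1  (120 = 1·83 + 37, 83 = 2·37 + 9, 37 = 4·9 + 1, 9 = 9·1).
1 divides 187, so solutions exist.
Back-substituting, 83·(-13) + 120·(9) = 1.
Scale by 187/1 = 187: (x₀, y₀) = (-2431, 1683).
General solution: x = -2431 + 120t, y = 1683 - 83t for integer t.
x ≥ 0: smallest is -2431 mod 120 = 89 (at t = 21), with y = -60.

89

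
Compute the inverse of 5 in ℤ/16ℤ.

gcd(16, 5):
  16 = 3·5 + 1
  5 = 5·1
so gcd(16, 5) = 1.
Back-substitute for Bézout coefficients:
  1 = 16 - 3·5
  ... = 5·(-3) + 16·(1)
So 5·-3 ≡ 1 (mod 16), and -3 mod 16 = 13.

13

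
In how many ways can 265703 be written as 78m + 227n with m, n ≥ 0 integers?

gcd(227, 78):
  227 = 2·78 + 71
  78 = 1·71 + 7
  71 = 10·7 + 1
  7 = 7·1
so gcd(227, 78) = 1.
Back-substitute for Bézout coefficients:
  1 = 71 - 10·7
  ... = 78·(-32) + 227·(11)
Scale by 265703: one solution is (-8502496, 2922733). Reduce m mod 227: (16, 1165).
General: m = 16 + 227t, n = 1165 - 78t.
m ≥ 0 ⇒ t ≥ 0; n ≥ 0 ⇒ t ≤ 14. So t ∈ [0, 14]: 15 solutions.

15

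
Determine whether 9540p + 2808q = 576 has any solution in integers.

yes

gcd(9540, 2808) = 36  (9540 = 3·2808 + 1116, 2808 = 2·1116 + 576, 1116 = 1·576 + 540, 576 = 1·540 + 36, 540 = 15·36).
36 divides 576, so integer solutions exist.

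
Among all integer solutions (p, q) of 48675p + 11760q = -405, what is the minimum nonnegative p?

gcd(48675, 11760) = 15  (48675 = 4·11760 + 1635, 11760 = 7·1635 + 315, 1635 = 5·315 + 60, 315 = 5·60 + 15, 60 = 4·15).
15 divides -405, so solutions exist.
Back-substituting, 48675·(-187) + 11760·(774) = 15.
Scale by -405/15 = -27: (p₀, q₀) = (5049, -20898).
General solution: p = 5049 + 784t, q = -20898 - 3245t for integer t.
p ≥ 0: smallest is 5049 mod 784 = 345 (at t = -6), with q = -1428.

345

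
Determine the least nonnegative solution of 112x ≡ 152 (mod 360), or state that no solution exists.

gcd(360, 112):
  360 = 3*112 + 24
  112 = 4*24 + 16
  24 = 1*16 + 8
  16 = 2*8
so gcd(360, 112) = 8.
8 divides 152, so solutions exist.
Back-substitute for Bézout coefficients:
  8 = 24 - 1*16
  ... = 112*(-16) + 360*(5)
So 112*(-16) ≡ 8 (mod 360); multiply by 19: x ≡ -304 (mod 45).
Smallest nonnegative: x = -304 mod 45 = 11.

11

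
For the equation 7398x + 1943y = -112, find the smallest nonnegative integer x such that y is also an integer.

1403

gcd(7398, 1943):
  7398 = 3×1943 + 1569
  1943 = 1×1569 + 374
  1569 = 4×374 + 73
  374 = 5×73 + 9
  73 = 8×9 + 1
  9 = 9×1
so gcd(7398, 1943) = 1.
1 divides -112, so solutions exist.
Back-substitute for Bézout coefficients:
  1 = 73 - 8×9
  ... = 7398×(213) + 1943×(-811)
Scale by -112/1 = -112: (x₀, y₀) = (-23856, 90832).
General solution: x = -23856 + 1943t, y = 90832 - 7398t for integer t.
x ≥ 0: smallest is -23856 mod 1943 = 1403 (at t = 13), with y = -5342.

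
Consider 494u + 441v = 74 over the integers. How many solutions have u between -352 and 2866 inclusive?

7

gcd(494, 441) = 1.
By Bézout, 494·(-208) + 441·(233) = 1.
Particular solution: (43, -48).
General solution: u = 43 + 441t, v = -48 - 494t for integer t.
-352 ≤ 43 + 441t ≤ 2866 gives t ∈ [0, 6], which is 7 values.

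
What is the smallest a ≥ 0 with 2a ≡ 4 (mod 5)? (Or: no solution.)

gcd(5, 2) = 1.
1 divides 4, so solutions exist.
By Bézout, 2·(-2) + 5·(1) = 1.
So 2·(-2) ≡ 1 (mod 5); multiply by 4: a ≡ -8 (mod 5).
Smallest nonnegative: a = -8 mod 5 = 2.

2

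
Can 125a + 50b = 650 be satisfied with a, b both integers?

yes

gcd(125, 50) = 25.
25 divides 650, so integer solutions exist.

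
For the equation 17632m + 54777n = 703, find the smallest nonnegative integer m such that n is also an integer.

gcd(54777, 17632):
  54777 = 3×17632 + 1881
  17632 = 9×1881 + 703
  1881 = 2×703 + 475
  703 = 1×475 + 228
  475 = 2×228 + 19
  228 = 12×19
so gcd(54777, 17632) = 19.
19 divides 703, so solutions exist.
Back-substitute for Bézout coefficients:
  19 = 475 - 2×228
  ... = 17632×(-233) + 54777×(75)
Scale by 703/19 = 37: (m₀, n₀) = (-8621, 2775).
General solution: m = -8621 + 2883t, n = 2775 - 928t for integer t.
m ≥ 0: smallest is -8621 mod 2883 = 28 (at t = 3), with n = -9.

28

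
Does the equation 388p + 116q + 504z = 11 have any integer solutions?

gcd(388, 116):
  388 = 3*116 + 40
  116 = 2*40 + 36
  40 = 1*36 + 4
  36 = 9*4
so gcd(388, 116) = 4.
gcd(4, 504) = 4.
4 does not divide 11 (remainder 3), so no integer solutions.

no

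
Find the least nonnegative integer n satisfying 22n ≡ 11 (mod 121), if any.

gcd(121, 22):
  121 = 5×22 + 11
  22 = 2×11
so gcd(121, 22) = 11.
11 divides 11, so solutions exist.
Back-substitute for Bézout coefficients:
  11 = 121 - 5×22
  ... = 22×(-5) + 121×(1)
So 22×(-5) ≡ 11 (mod 121); multiply by 1: n ≡ -5 (mod 11).
Smallest nonnegative: n = -5 mod 11 = 6.

6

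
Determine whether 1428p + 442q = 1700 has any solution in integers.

gcd(1428, 442) = 34  (1428 = 3×442 + 102, 442 = 4×102 + 34, 102 = 3×34).
34 divides 1700, so integer solutions exist.

yes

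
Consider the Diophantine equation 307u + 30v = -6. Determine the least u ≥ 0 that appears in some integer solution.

12

gcd(307, 30):
  307 = 10*30 + 7
  30 = 4*7 + 2
  7 = 3*2 + 1
  2 = 2*1
so gcd(307, 30) = 1.
1 divides -6, so solutions exist.
Back-substitute for Bézout coefficients:
  1 = 7 - 3*2
  ... = 307*(13) + 30*(-133)
Scale by -6/1 = -6: (u₀, v₀) = (-78, 798).
General solution: u = -78 + 30t, v = 798 - 307t for integer t.
u ≥ 0: smallest is -78 mod 30 = 12 (at t = 3), with v = -123.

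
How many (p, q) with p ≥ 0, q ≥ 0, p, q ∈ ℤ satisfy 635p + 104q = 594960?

9

gcd(635, 104):
  635 = 6*104 + 11
  104 = 9*11 + 5
  11 = 2*5 + 1
  5 = 5*1
so gcd(635, 104) = 1.
Back-substitute for Bézout coefficients:
  1 = 11 - 2*5
  ... = 635*(19) + 104*(-116)
Scale by 594960: one solution is (11304240, -69015360). Reduce p mod 104: (64, 5330).
General: p = 64 + 104t, q = 5330 - 635t.
p ≥ 0 ⇒ t ≥ 0; q ≥ 0 ⇒ t ≤ 8. So t ∈ [0, 8]: 9 solutions.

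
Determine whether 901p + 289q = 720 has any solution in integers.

gcd(901, 289) = 17.
17 does not divide 720 (remainder 6), so no integer solutions.

no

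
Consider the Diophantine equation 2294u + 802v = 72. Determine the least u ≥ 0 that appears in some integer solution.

gcd(2294, 802) = 2  (2294 = 2×802 + 690, 802 = 1×690 + 112, 690 = 6×112 + 18, 112 = 6×18 + 4, 18 = 4×4 + 2, 4 = 2×2).
2 divides 72, so solutions exist.
Back-substituting, 2294×(179) + 802×(-512) = 2.
Scale by 72/2 = 36: (u₀, v₀) = (6444, -18432).
General solution: u = 6444 + 401t, v = -18432 - 1147t for integer t.
u ≥ 0: smallest is 6444 mod 401 = 28 (at t = -16), with v = -80.

28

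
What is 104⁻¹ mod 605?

64

gcd(605, 104) = 1  (605 = 5*104 + 85, 104 = 1*85 + 19, 85 = 4*19 + 9, 19 = 2*9 + 1, 9 = 9*1).
Back-substituting, 104*(64) + 605*(-11) = 1.
So 104*64 ≡ 1 (mod 605), and 64 mod 605 = 64.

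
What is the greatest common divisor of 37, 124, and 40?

1

gcd(124, 37):
  124 = 3×37 + 13
  37 = 2×13 + 11
  13 = 1×11 + 2
  11 = 5×2 + 1
  2 = 2×1
so gcd(124, 37) = 1.
gcd(1, 40) = 1.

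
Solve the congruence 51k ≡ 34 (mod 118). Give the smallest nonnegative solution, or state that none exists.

40

gcd(118, 51) = 1  (118 = 2×51 + 16, 51 = 3×16 + 3, 16 = 5×3 + 1, 3 = 3×1).
1 divides 34, so solutions exist.
Back-substituting, 51×(-37) + 118×(16) = 1.
So 51×(-37) ≡ 1 (mod 118); multiply by 34: k ≡ -1258 (mod 118).
Smallest nonnegative: k = -1258 mod 118 = 40.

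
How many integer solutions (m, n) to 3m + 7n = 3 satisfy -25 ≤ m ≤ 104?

gcd(7, 3):
  7 = 2*3 + 1
  3 = 3*1
so gcd(7, 3) = 1.
Back-substitute for Bézout coefficients:
  1 = 7 - 2*3
  ... = 3*(-2) + 7*(1)
Scale by 3: particular solution (-6, 3); reduce m mod 7: (1, 0).
General solution: m = 1 + 7t, n = 0 - 3t for integer t.
-25 ≤ 1 + 7t ≤ 104 gives t ∈ [-3, 14], which is 18 values.

18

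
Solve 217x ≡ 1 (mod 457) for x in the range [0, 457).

139

gcd(457, 217):
  457 = 2·217 + 23
  217 = 9·23 + 10
  23 = 2·10 + 3
  10 = 3·3 + 1
  3 = 3·1
so gcd(457, 217) = 1.
Back-substitute for Bézout coefficients:
  1 = 10 - 3·3
  ... = 217·(139) + 457·(-66)
So 217·139 ≡ 1 (mod 457), and 139 mod 457 = 139.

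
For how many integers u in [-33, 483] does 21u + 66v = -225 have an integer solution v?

23

gcd(66, 21) = 3  (66 = 3×21 + 3, 21 = 7×3).
Back-substituting, 21×(-3) + 66×(1) = 3.
Scale by -75: particular solution (225, -75); reduce u mod 22: (5, -5).
General solution: u = 5 + 22t, v = -5 - 7t for integer t.
-33 ≤ 5 + 22t ≤ 483 gives t ∈ [-1, 21], which is 23 values.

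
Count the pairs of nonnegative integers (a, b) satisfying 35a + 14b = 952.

14

gcd(35, 14):
  35 = 2·14 + 7
  14 = 2·7
so gcd(35, 14) = 7.
Back-substitute for Bézout coefficients:
  7 = 35 - 2·14
  ... = 35·(1) + 14·(-2)
Scale by 136: one solution is (136, -272). Reduce a mod 2: (0, 68).
General: a = 0 + 2t, b = 68 - 5t.
a ≥ 0 ⇒ t ≥ 0; b ≥ 0 ⇒ t ≤ 13. So t ∈ [0, 13]: 14 solutions.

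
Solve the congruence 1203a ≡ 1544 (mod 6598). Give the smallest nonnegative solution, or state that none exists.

994

gcd(6598, 1203) = 1  (6598 = 5·1203 + 583, 1203 = 2·583 + 37, 583 = 15·37 + 28, 37 = 1·28 + 9, 28 = 3·9 + 1, 9 = 9·1).
1 divides 1544, so solutions exist.
Back-substituting, 1203·(-713) + 6598·(130) = 1.
So 1203·(-713) ≡ 1 (mod 6598); multiply by 1544: a ≡ -1100872 (mod 6598).
Smallest nonnegative: a = -1100872 mod 6598 = 994.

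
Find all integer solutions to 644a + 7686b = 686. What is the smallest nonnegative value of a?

gcd(7686, 644):
  7686 = 11*644 + 602
  644 = 1*602 + 42
  602 = 14*42 + 14
  42 = 3*14
so gcd(7686, 644) = 14.
14 divides 686, so solutions exist.
Back-substitute for Bézout coefficients:
  14 = 602 - 14*42
  ... = 644*(-179) + 7686*(15)
Scale by 686/14 = 49: (a₀, b₀) = (-8771, 735).
General solution: a = -8771 + 549t, b = 735 - 46t for integer t.
a ≥ 0: smallest is -8771 mod 549 = 13 (at t = 16), with b = -1.

13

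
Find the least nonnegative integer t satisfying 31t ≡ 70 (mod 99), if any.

31

gcd(99, 31):
  99 = 3*31 + 6
  31 = 5*6 + 1
  6 = 6*1
so gcd(99, 31) = 1.
1 divides 70, so solutions exist.
Back-substitute for Bézout coefficients:
  1 = 31 - 5*6
  ... = 31*(16) + 99*(-5)
So 31*(16) ≡ 1 (mod 99); multiply by 70: t ≡ 1120 (mod 99).
Smallest nonnegative: t = 1120 mod 99 = 31.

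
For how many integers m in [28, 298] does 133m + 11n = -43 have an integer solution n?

gcd(133, 11):
  133 = 12*11 + 1
  11 = 11*1
so gcd(133, 11) = 1.
Back-substitute for Bézout coefficients:
  1 = 133 - 12*11
  ... = 133*(1) + 11*(-12)
Scale by -43: particular solution (-43, 516); reduce m mod 11: (1, -16).
General solution: m = 1 + 11t, n = -16 - 133t for integer t.
28 ≤ 1 + 11t ≤ 298 gives t ∈ [3, 27], which is 25 values.

25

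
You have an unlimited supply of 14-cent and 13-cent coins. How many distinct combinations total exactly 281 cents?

1

Need nonnegative integers with 14j + 13k = 281.
gcd(14, 13) = 1, and 14·(1) + 13·(-1) = 1.
So (j₀, k₀) = (281, -281); general j = 281 + 13t, k = -281 - 14t.
j ≥ 0 ⇒ t ≥ -21; k ≥ 0 ⇒ t ≤ -21. That's 1 value of t.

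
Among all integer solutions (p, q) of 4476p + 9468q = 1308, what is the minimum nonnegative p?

472

gcd(9468, 4476):
  9468 = 2*4476 + 516
  4476 = 8*516 + 348
  516 = 1*348 + 168
  348 = 2*168 + 12
  168 = 14*12
so gcd(9468, 4476) = 12.
12 divides 1308, so solutions exist.
Back-substitute for Bézout coefficients:
  12 = 348 - 2*168
  ... = 4476*(55) + 9468*(-26)
Scale by 1308/12 = 109: (p₀, q₀) = (5995, -2834).
General solution: p = 5995 + 789t, q = -2834 - 373t for integer t.
p ≥ 0: smallest is 5995 mod 789 = 472 (at t = -7), with q = -223.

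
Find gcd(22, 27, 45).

1

gcd(27, 22):
  27 = 1*22 + 5
  22 = 4*5 + 2
  5 = 2*2 + 1
  2 = 2*1
so gcd(27, 22) = 1.
gcd(1, 45) = 1.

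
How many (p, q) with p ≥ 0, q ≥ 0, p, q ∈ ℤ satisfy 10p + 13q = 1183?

10

gcd(13, 10) = 1  (13 = 1·10 + 3, 10 = 3·3 + 1, 3 = 3·1).
Back-substituting, 10·(4) + 13·(-3) = 1.
Scale by 1183: one solution is (4732, -3549). Reduce p mod 13: (0, 91).
General: p = 0 + 13t, q = 91 - 10t.
p ≥ 0 ⇒ t ≥ 0; q ≥ 0 ⇒ t ≤ 9. So t ∈ [0, 9]: 10 solutions.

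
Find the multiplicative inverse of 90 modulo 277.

237

gcd(277, 90) = 1.
By Bézout, 90×(-40) + 277×(13) = 1.
So 90×-40 ≡ 1 (mod 277), and -40 mod 277 = 237.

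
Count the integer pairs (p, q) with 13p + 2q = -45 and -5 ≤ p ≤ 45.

26

gcd(13, 2):
  13 = 6×2 + 1
  2 = 2×1
so gcd(13, 2) = 1.
Back-substitute for Bézout coefficients:
  1 = 13 - 6×2
  ... = 13×(1) + 2×(-6)
Scale by -45: particular solution (-45, 270); reduce p mod 2: (1, -29).
General solution: p = 1 + 2t, q = -29 - 13t for integer t.
-5 ≤ 1 + 2t ≤ 45 gives t ∈ [-3, 22], which is 26 values.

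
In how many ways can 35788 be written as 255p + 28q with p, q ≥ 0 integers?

5

gcd(255, 28) = 1  (255 = 9·28 + 3, 28 = 9·3 + 1, 3 = 3·1).
Back-substituting, 255·(-9) + 28·(82) = 1.
Scale by 35788: one solution is (-322092, 2934616). Reduce p mod 28: (20, 1096).
General: p = 20 + 28t, q = 1096 - 255t.
p ≥ 0 ⇒ t ≥ 0; q ≥ 0 ⇒ t ≤ 4. So t ∈ [0, 4]: 5 solutions.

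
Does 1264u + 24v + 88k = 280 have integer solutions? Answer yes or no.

yes

gcd(1264, 24) = 8  (1264 = 52×24 + 16, 24 = 1×16 + 8, 16 = 2×8).
gcd(8, 88) = 8.
8 divides 280, so integer solutions exist.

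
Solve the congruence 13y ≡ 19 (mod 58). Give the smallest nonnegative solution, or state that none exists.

55

gcd(58, 13) = 1.
1 divides 19, so solutions exist.
By Bézout, 13×(9) + 58×(-2) = 1.
So 13×(9) ≡ 1 (mod 58); multiply by 19: y ≡ 171 (mod 58).
Smallest nonnegative: y = 171 mod 58 = 55.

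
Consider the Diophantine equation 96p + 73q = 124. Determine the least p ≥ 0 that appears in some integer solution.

gcd(96, 73):
  96 = 1*73 + 23
  73 = 3*23 + 4
  23 = 5*4 + 3
  4 = 1*3 + 1
  3 = 3*1
so gcd(96, 73) = 1.
1 divides 124, so solutions exist.
Back-substitute for Bézout coefficients:
  1 = 4 - 1*3
  ... = 96*(-19) + 73*(25)
Scale by 124/1 = 124: (p₀, q₀) = (-2356, 3100).
General solution: p = -2356 + 73t, q = 3100 - 96t for integer t.
p ≥ 0: smallest is -2356 mod 73 = 53 (at t = 33), with q = -68.

53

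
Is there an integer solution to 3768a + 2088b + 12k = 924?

gcd(3768, 2088) = 24  (3768 = 1×2088 + 1680, 2088 = 1×1680 + 408, 1680 = 4×408 + 48, 408 = 8×48 + 24, 48 = 2×24).
gcd(24, 12) = 12.
12 divides 924, so integer solutions exist.

yes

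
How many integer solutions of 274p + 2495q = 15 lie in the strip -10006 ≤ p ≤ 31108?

16

gcd(2495, 274) = 1.
By Bézout, 274·(774) + 2495·(-85) = 1.
Particular solution: (1630, -179).
General solution: p = 1630 + 2495t, q = -179 - 274t for integer t.
-10006 ≤ 1630 + 2495t ≤ 31108 gives t ∈ [-4, 11], which is 16 values.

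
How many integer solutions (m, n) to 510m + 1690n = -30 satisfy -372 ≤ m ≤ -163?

2

gcd(1690, 510) = 10.
By Bézout, 510×(-53) + 1690×(16) = 10.
Particular solution: (159, -48).
General solution: m = 159 + 169t, n = -48 - 51t for integer t.
-372 ≤ 159 + 169t ≤ -163 gives t ∈ [-3, -2], which is 2 values.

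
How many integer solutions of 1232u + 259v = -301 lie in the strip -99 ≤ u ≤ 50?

gcd(1232, 259):
  1232 = 4*259 + 196
  259 = 1*196 + 63
  196 = 3*63 + 7
  63 = 9*7
so gcd(1232, 259) = 7.
Back-substitute for Bézout coefficients:
  7 = 196 - 3*63
  ... = 1232*(4) + 259*(-19)
Scale by -43: particular solution (-172, 817); reduce u mod 37: (13, -63).
General solution: u = 13 + 37t, v = -63 - 176t for integer t.
-99 ≤ 13 + 37t ≤ 50 gives t ∈ [-3, 1], which is 5 values.

5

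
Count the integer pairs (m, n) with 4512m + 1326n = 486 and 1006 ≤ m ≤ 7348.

29

gcd(4512, 1326):
  4512 = 3·1326 + 534
  1326 = 2·534 + 258
  534 = 2·258 + 18
  258 = 14·18 + 6
  18 = 3·6
so gcd(4512, 1326) = 6.
Back-substitute for Bézout coefficients:
  6 = 258 - 14·18
  ... = 4512·(-72) + 1326·(245)
Scale by 81: particular solution (-5832, 19845); reduce m mod 221: (135, -459).
General solution: m = 135 + 221t, n = -459 - 752t for integer t.
1006 ≤ 135 + 221t ≤ 7348 gives t ∈ [4, 32], which is 29 values.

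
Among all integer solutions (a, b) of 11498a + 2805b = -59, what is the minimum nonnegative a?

gcd(11498, 2805):
  11498 = 4·2805 + 278
  2805 = 10·278 + 25
  278 = 11·25 + 3
  25 = 8·3 + 1
  3 = 3·1
so gcd(11498, 2805) = 1.
1 divides -59, so solutions exist.
Back-substitute for Bézout coefficients:
  1 = 25 - 8·3
  ... = 11498·(-898) + 2805·(3681)
Scale by -59/1 = -59: (a₀, b₀) = (52982, -217179).
General solution: a = 52982 + 2805t, b = -217179 - 11498t for integer t.
a ≥ 0: smallest is 52982 mod 2805 = 2492 (at t = -18), with b = -10215.

2492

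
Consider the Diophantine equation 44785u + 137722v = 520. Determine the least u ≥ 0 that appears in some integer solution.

1922

gcd(137722, 44785) = 13.
13 divides 520, so solutions exist.
By Bézout, 44785*(-3395) + 137722*(1104) = 13.
Scale by 520/13 = 40: (u₀, v₀) = (-135800, 44160).
General solution: u = -135800 + 10594t, v = 44160 - 3445t for integer t.
u ≥ 0: smallest is -135800 mod 10594 = 1922 (at t = 13), with v = -625.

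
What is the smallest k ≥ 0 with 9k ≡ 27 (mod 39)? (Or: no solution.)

gcd(39, 9):
  39 = 4×9 + 3
  9 = 3×3
so gcd(39, 9) = 3.
3 divides 27, so solutions exist.
Back-substitute for Bézout coefficients:
  3 = 39 - 4×9
  ... = 9×(-4) + 39×(1)
So 9×(-4) ≡ 3 (mod 39); multiply by 9: k ≡ -36 (mod 13).
Smallest nonnegative: k = -36 mod 13 = 3.

3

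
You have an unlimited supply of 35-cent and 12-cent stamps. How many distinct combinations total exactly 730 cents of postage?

2

Need nonnegative integers with 35j + 12k = 730.
gcd(35, 12) = 1, and 35·(-1) + 12·(3) = 1.
So (j₀, k₀) = (-730, 2190); general j = -730 + 12t, k = 2190 - 35t.
j ≥ 0 ⇒ t ≥ 61; k ≥ 0 ⇒ t ≤ 62. That's 2 values of t.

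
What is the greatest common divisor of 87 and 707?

1

gcd(707, 87) = 1  (707 = 8×87 + 11, 87 = 7×11 + 10, 11 = 1×10 + 1, 10 = 10×1).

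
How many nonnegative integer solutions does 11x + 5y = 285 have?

gcd(11, 5) = 1.
By Bézout, 11×(1) + 5×(-2) = 1.
One solution: (0, 57).
General: x = 0 + 5t, y = 57 - 11t.
x ≥ 0 ⇒ t ≥ 0; y ≥ 0 ⇒ t ≤ 5. So t ∈ [0, 5]: 6 solutions.

6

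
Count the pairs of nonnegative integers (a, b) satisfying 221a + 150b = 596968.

18

gcd(221, 150):
  221 = 1·150 + 71
  150 = 2·71 + 8
  71 = 8·8 + 7
  8 = 1·7 + 1
  7 = 7·1
so gcd(221, 150) = 1.
Back-substitute for Bézout coefficients:
  1 = 8 - 1·7
  ... = 221·(-19) + 150·(28)
Scale by 596968: one solution is (-11342392, 16715104). Reduce a mod 150: (8, 3968).
General: a = 8 + 150t, b = 3968 - 221t.
a ≥ 0 ⇒ t ≥ 0; b ≥ 0 ⇒ t ≤ 17. So t ∈ [0, 17]: 18 solutions.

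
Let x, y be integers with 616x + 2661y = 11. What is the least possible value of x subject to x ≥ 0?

gcd(2661, 616) = 1.
1 divides 11, so solutions exist.
By Bézout, 616×(-851) + 2661×(197) = 1.
Scale by 11/1 = 11: (x₀, y₀) = (-9361, 2167).
General solution: x = -9361 + 2661t, y = 2167 - 616t for integer t.
x ≥ 0: smallest is -9361 mod 2661 = 1283 (at t = 4), with y = -297.

1283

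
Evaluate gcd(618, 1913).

1

gcd(1913, 618):
  1913 = 3×618 + 59
  618 = 10×59 + 28
  59 = 2×28 + 3
  28 = 9×3 + 1
  3 = 3×1
so gcd(1913, 618) = 1.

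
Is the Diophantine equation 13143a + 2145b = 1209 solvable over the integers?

yes

gcd(13143, 2145) = 39.
39 divides 1209, so integer solutions exist.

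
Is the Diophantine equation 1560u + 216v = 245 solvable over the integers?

gcd(1560, 216) = 24  (1560 = 7×216 + 48, 216 = 4×48 + 24, 48 = 2×24).
24 does not divide 245 (remainder 5), so no integer solutions.

no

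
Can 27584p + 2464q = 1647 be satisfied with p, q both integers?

no

gcd(27584, 2464) = 32  (27584 = 11·2464 + 480, 2464 = 5·480 + 64, 480 = 7·64 + 32, 64 = 2·32).
32 does not divide 1647 (remainder 15), so no integer solutions.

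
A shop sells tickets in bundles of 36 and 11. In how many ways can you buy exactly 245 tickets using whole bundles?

1

Need nonnegative integers with 36j + 11k = 245.
gcd(36, 11) = 1, and 36·(4) + 11·(-13) = 1.
So (j₀, k₀) = (980, -3185); general j = 980 + 11t, k = -3185 - 36t.
j ≥ 0 ⇒ t ≥ -89; k ≥ 0 ⇒ t ≤ -89. That's 1 value of t.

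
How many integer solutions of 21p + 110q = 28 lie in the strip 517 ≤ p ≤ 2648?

19

gcd(110, 21) = 1.
By Bézout, 21*(21) + 110*(-4) = 1.
Particular solution: (38, -7).
General solution: p = 38 + 110t, q = -7 - 21t for integer t.
517 ≤ 38 + 110t ≤ 2648 gives t ∈ [5, 23], which is 19 values.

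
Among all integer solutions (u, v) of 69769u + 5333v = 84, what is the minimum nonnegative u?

gcd(69769, 5333):
  69769 = 13·5333 + 440
  5333 = 12·440 + 53
  440 = 8·53 + 16
  53 = 3·16 + 5
  16 = 3·5 + 1
  5 = 5·1
so gcd(69769, 5333) = 1.
1 divides 84, so solutions exist.
Back-substitute for Bézout coefficients:
  1 = 16 - 3·5
  ... = 69769·(1006) + 5333·(-13161)
Scale by 84/1 = 84: (u₀, v₀) = (84504, -1105524).
General solution: u = 84504 + 5333t, v = -1105524 - 69769t for integer t.
u ≥ 0: smallest is 84504 mod 5333 = 4509 (at t = -15), with v = -58989.

4509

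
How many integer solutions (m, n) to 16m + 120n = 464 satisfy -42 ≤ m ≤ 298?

22

gcd(120, 16):
  120 = 7·16 + 8
  16 = 2·8
so gcd(120, 16) = 8.
Back-substitute for Bézout coefficients:
  8 = 120 - 7·16
  ... = 16·(-7) + 120·(1)
Scale by 58: particular solution (-406, 58); reduce m mod 15: (14, 2).
General solution: m = 14 + 15t, n = 2 - 2t for integer t.
-42 ≤ 14 + 15t ≤ 298 gives t ∈ [-3, 18], which is 22 values.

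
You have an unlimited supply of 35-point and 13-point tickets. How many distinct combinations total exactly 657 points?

Need nonnegative integers with 35j + 13k = 657.
gcd(35, 13) = 1, and 35·(3) + 13·(-8) = 1.
So (j₀, k₀) = (1971, -5256); general j = 1971 + 13t, k = -5256 - 35t.
j ≥ 0 ⇒ t ≥ -151; k ≥ 0 ⇒ t ≤ -151. That's 1 value of t.

1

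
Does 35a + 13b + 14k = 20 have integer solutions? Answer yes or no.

yes

gcd(35, 13) = 1  (35 = 2*13 + 9, 13 = 1*9 + 4, 9 = 2*4 + 1, 4 = 4*1).
gcd(1, 14) = 1.
1 divides 20, so integer solutions exist.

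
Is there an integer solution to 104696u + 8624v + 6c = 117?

no

gcd(104696, 8624) = 8  (104696 = 12×8624 + 1208, 8624 = 7×1208 + 168, 1208 = 7×168 + 32, 168 = 5×32 + 8, 32 = 4×8).
gcd(8, 6) = 2.
2 does not divide 117 (remainder 1), so no integer solutions.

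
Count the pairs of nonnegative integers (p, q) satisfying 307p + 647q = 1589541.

gcd(647, 307) = 1  (647 = 2·307 + 33, 307 = 9·33 + 10, 33 = 3·10 + 3, 10 = 3·3 + 1, 3 = 3·1).
Back-substituting, 307·(196) + 647·(-93) = 1.
Scale by 1589541: one solution is (311550036, -147827313). Reduce p mod 647: (126, 2397).
General: p = 126 + 647t, q = 2397 - 307t.
p ≥ 0 ⇒ t ≥ 0; q ≥ 0 ⇒ t ≤ 7. So t ∈ [0, 7]: 8 solutions.

8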